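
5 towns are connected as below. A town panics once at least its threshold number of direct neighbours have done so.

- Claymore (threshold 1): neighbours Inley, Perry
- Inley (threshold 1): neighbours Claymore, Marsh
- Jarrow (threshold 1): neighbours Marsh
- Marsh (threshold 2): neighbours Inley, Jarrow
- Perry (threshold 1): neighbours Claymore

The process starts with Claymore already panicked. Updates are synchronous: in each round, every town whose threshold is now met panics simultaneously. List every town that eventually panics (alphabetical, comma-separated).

Claymore, Inley, Perry

Round 1 — Claymore panics (initial).
Round 2 — checking thresholds:
  Inley: 1 of 2 neighbours ≥ 1, panics.
  Perry: 1 of 1 neighbours ≥ 1, panics.
Round 3 — no new panics; cascade stops.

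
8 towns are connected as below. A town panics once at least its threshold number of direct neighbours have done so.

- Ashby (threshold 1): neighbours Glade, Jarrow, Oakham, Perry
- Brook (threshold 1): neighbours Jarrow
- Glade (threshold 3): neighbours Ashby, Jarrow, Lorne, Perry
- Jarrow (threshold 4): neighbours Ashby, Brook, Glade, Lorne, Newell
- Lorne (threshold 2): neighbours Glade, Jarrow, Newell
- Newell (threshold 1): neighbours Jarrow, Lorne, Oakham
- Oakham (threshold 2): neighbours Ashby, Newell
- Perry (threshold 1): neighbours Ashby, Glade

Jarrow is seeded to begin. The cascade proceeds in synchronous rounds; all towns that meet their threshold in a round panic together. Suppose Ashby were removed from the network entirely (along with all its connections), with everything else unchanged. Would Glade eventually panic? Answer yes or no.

no

With Ashby removed:
Round 1 — Jarrow panics (initial).
Round 2 — checking thresholds:
  Brook: 1 of 1 neighbours ≥ 1, panics.
  Glade: 1 of 3 neighbours < 3, holds.
  Lorne: 1 of 3 neighbours < 2, holds.
  Newell: 1 of 3 neighbours ≥ 1, panics.
Round 3 — checking thresholds:
  Glade: 1 of 3 neighbours < 3, holds.
  Lorne: 2 of 3 neighbours ≥ 2, panics.
  Oakham: 1 of 1 neighbours < 2, holds.
Round 4 — no new panics; cascade stops.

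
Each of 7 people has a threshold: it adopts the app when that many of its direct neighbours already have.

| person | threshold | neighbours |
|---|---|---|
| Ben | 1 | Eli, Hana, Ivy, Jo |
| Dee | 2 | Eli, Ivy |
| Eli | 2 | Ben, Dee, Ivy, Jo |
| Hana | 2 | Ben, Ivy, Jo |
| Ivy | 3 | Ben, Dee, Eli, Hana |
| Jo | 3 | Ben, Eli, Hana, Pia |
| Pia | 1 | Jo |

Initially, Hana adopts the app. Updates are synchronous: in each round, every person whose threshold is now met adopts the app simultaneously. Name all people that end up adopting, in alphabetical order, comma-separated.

Round 1 — Hana adopts the app (initial).
Round 2 — checking thresholds:
  Ben: 1 of 4 neighbours ≥ 1, adopts the app.
  Ivy: 1 of 4 neighbours < 3, holds.
  Jo: 1 of 4 neighbours < 3, holds.
Round 3 — no new adoptions; cascade stops.

Ben, Hana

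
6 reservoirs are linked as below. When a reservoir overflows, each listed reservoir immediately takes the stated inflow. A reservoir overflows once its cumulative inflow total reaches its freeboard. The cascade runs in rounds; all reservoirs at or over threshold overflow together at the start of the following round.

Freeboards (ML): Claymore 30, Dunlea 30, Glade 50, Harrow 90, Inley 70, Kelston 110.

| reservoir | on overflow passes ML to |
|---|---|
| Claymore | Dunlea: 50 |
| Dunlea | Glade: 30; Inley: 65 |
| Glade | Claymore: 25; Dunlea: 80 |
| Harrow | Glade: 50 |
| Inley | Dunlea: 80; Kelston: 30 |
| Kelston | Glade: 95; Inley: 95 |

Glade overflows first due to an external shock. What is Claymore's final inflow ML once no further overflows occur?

25

Round 1 — Glade overflows (initial).
  Claymore: +25 → 25 < 30
  Dunlea: +80 → 80 ≥ 30
Round 2 — Dunlea overflows.
  Inley: +65 → 65 < 70
No further overflows.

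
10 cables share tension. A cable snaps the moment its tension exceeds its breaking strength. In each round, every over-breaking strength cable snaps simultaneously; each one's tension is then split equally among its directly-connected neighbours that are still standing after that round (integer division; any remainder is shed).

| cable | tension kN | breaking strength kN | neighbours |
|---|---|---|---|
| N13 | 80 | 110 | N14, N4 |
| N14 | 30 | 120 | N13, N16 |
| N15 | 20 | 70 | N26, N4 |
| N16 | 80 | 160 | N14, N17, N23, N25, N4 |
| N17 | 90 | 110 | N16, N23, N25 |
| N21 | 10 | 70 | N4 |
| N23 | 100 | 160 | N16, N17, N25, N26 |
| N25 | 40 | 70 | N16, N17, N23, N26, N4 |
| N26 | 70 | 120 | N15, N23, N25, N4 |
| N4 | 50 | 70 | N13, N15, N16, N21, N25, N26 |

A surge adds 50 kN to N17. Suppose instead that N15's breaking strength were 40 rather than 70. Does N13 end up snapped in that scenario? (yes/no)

yes

With N15's breaking strength at 40:
Round 1 — N17 at 140 > 110. N17 snaps.
  N17 sheds 140 kN to N16, N23, N25: 46 each (2 lost).
    N16: 80+46 = 126 ≤ 160
    N23: 100+46 = 146 ≤ 160
    N25: 40+46 = 86 > 70
Round 2 — N25 snaps.
  N25 sheds 86 kN to N16, N23, N26, N4: 21 each (2 lost).
    N16: 126+21 = 147 ≤ 160
    N23: 146+21 = 167 > 160
    N26: 70+21 = 91 ≤ 120
    N4: 50+21 = 71 > 70
Round 3 — N23, N4 snap.
  N23 sheds 167 kN to N16, N26: 83 each (1 lost).
    N16: 147+83 = 230 > 160
    N26: 91+83 = 174 > 120
  N4 sheds 71 kN to N13, N15, N16, N21, N26: 14 each (1 lost).
    N13: 80+14 = 94 ≤ 110
    N15: 20+14 = 34 ≤ 40
    N16: 230+14 = 244 > 160
    N21: 10+14 = 24 ≤ 70
    N26: 174+14 = 188 > 120
Round 4 — N16, N26 snap.
  N16 sheds 244 kN to N14: 244 each.
    N14: 30+244 = 274 > 120
  N26 sheds 188 kN to N15: 188 each.
    N15: 34+188 = 222 > 40
Round 5 — N14, N15 snap.
  N14 sheds 274 kN to N13: 274 each.
    N13: 94+274 = 368 > 110
  N15 sheds 222 kN: no online neighbours, lost.
Round 6 — N13 snaps.
  N13 sheds 368 kN: no online neighbours, lost.
No further breaks.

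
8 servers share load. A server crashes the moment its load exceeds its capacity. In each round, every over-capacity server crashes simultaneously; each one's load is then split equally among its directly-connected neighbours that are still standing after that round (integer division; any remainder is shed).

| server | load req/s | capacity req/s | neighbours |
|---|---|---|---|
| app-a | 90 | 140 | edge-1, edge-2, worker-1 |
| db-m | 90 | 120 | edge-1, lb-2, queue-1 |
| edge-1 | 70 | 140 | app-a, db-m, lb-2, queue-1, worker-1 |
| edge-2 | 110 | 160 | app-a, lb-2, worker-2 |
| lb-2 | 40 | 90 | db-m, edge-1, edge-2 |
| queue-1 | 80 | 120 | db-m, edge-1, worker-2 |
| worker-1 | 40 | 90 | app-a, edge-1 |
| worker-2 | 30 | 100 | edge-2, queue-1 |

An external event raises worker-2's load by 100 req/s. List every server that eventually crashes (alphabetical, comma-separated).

app-a, db-m, edge-1, edge-2, lb-2, queue-1, worker-1, worker-2

Round 1 — worker-2 at 130 > 100. worker-2 crashes.
  worker-2 sheds 130 req/s to edge-2, queue-1: 65 each.
    edge-2: 110+65 = 175 > 160
    queue-1: 80+65 = 145 > 120
Round 2 — edge-2, queue-1 crash.
  edge-2 sheds 175 req/s to app-a, lb-2: 87 each (1 lost).
    app-a: 90+87 = 177 > 140
    lb-2: 40+87 = 127 > 90
  queue-1 sheds 145 req/s to db-m, edge-1: 72 each (1 lost).
    db-m: 90+72 = 162 > 120
    edge-1: 70+72 = 142 > 140
Round 3 — app-a, db-m, edge-1, lb-2 crash.
  app-a sheds 177 req/s to worker-1: 177 each.
    worker-1: 40+177 = 217 > 90
  db-m sheds 162 req/s: no online neighbours, lost.
  edge-1 sheds 142 req/s to worker-1: 142 each.
    worker-1: 217+142 = 359 > 90
  lb-2 sheds 127 req/s: no online neighbours, lost.
Round 4 — worker-1 crashes.
  worker-1 sheds 359 req/s: no online neighbours, lost.
No further crashes.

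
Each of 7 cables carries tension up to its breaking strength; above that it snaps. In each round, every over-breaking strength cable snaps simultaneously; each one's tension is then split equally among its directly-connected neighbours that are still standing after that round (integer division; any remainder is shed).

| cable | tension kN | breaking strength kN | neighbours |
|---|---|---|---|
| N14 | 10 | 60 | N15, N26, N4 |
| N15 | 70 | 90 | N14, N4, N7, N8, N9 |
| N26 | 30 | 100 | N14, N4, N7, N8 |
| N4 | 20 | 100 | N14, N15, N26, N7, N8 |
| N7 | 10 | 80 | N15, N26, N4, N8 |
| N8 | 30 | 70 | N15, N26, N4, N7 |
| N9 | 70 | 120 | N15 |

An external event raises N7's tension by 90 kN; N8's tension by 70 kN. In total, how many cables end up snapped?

Round 1 — N7 at 100 > 80; N8 at 100 > 70. N7, N8 snap.
  N7 sheds 100 kN to N15, N26, N4: 33 each (1 lost).
    N15: 70+33 = 103 > 90
    N26: 30+33 = 63 ≤ 100
    N4: 20+33 = 53 ≤ 100
  N8 sheds 100 kN to N15, N26, N4: 33 each (1 lost).
    N15: 103+33 = 136 > 90
    N26: 63+33 = 96 ≤ 100
    N4: 53+33 = 86 ≤ 100
Round 2 — N15 snaps.
  N15 sheds 136 kN to N14, N4, N9: 45 each (1 lost).
    N14: 10+45 = 55 ≤ 60
    N4: 86+45 = 131 > 100
    N9: 70+45 = 115 ≤ 120
Round 3 — N4 snaps.
  N4 sheds 131 kN to N14, N26: 65 each (1 lost).
    N14: 55+65 = 120 > 60
    N26: 96+65 = 161 > 100
Round 4 — N14, N26 snap.
  N14 sheds 120 kN: no online neighbours, lost.
  N26 sheds 161 kN: no online neighbours, lost.
No further breaks.

6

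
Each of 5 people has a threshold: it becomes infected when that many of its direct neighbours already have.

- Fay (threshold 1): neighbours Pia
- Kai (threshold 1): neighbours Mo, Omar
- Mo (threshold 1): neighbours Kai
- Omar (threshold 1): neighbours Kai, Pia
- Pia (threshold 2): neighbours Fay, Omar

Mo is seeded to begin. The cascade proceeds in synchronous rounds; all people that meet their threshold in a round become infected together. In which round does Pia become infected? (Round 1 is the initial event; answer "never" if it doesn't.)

Round 1 — Mo becomes infected (initial).
Round 2 — checking thresholds:
  Kai: 1 of 2 neighbours ≥ 1, becomes infected.
Round 3 — checking thresholds:
  Omar: 1 of 2 neighbours ≥ 1, becomes infected.
Round 4 — no new infections; cascade stops.

never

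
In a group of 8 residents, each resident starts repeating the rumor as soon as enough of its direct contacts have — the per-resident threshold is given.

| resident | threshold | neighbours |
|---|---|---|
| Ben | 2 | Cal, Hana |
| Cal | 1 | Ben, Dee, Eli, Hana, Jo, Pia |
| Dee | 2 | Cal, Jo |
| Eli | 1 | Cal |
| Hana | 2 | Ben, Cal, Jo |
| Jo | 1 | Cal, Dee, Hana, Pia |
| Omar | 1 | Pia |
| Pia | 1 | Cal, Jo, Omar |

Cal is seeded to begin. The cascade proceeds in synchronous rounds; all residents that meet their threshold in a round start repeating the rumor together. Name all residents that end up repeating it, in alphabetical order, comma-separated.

Round 1 — Cal starts repeating the rumor (initial).
Round 2 — checking thresholds:
  Ben: 1 of 2 neighbours < 2, below threshold.
  Dee: 1 of 2 neighbours < 2, below threshold.
  Eli: 1 of 1 neighbours ≥ 1, starts repeating the rumor.
  Hana: 1 of 3 neighbours < 2, below threshold.
  Jo: 1 of 4 neighbours ≥ 1, starts repeating the rumor.
  Pia: 1 of 3 neighbours ≥ 1, starts repeating the rumor.
Round 3 — checking thresholds:
  Ben: 1 of 2 neighbours < 2, below threshold.
  Dee: 2 of 2 neighbours ≥ 2, starts repeating the rumor.
  Hana: 2 of 3 neighbours ≥ 2, starts repeating the rumor.
  Omar: 1 of 1 neighbours ≥ 1, starts repeating the rumor.
Round 4 — checking thresholds:
  Ben: 2 of 2 neighbours ≥ 2, starts repeating the rumor.
Round 5 — no new spreads; cascade stops.

Ben, Cal, Dee, Eli, Hana, Jo, Omar, Pia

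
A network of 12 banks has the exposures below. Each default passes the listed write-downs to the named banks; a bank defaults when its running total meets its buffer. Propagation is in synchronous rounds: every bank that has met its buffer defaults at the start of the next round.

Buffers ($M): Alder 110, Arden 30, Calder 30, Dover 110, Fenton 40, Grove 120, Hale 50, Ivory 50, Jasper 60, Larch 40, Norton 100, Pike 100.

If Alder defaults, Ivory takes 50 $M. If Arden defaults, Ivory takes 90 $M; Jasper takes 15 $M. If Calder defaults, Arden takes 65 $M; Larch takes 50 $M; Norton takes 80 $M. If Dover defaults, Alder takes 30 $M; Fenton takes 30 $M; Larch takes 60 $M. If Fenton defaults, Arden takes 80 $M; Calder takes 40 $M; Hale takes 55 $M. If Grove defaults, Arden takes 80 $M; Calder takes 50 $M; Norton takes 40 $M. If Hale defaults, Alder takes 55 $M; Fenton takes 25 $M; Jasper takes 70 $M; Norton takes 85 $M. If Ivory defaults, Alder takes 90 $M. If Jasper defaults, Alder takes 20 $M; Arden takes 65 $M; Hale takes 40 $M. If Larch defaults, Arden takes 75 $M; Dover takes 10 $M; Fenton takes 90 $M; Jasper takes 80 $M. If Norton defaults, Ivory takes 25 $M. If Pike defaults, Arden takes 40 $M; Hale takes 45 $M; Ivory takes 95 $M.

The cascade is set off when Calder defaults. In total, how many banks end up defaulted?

9

Round 1 — Calder defaults (initial).
  Arden: +65 → 65 ≥ 30
  Larch: +50 → 50 ≥ 40
  Norton: +80 → 80 < 100
Round 2 — Arden, Larch default.
  Dover: +10 → 10 < 110
  Fenton: +90 → 90 ≥ 40
  Ivory: +90 → 90 ≥ 50
  Jasper: +15+80 → 95 ≥ 60
Round 3 — Fenton, Ivory, Jasper default.
  Alder: +90+20 → 110 ≥ 110
  Hale: +55+40 → 95 ≥ 50
Round 4 — Alder, Hale default.
  Norton: +85 → 165 ≥ 100
Round 5 — Norton defaults.
No further defaults.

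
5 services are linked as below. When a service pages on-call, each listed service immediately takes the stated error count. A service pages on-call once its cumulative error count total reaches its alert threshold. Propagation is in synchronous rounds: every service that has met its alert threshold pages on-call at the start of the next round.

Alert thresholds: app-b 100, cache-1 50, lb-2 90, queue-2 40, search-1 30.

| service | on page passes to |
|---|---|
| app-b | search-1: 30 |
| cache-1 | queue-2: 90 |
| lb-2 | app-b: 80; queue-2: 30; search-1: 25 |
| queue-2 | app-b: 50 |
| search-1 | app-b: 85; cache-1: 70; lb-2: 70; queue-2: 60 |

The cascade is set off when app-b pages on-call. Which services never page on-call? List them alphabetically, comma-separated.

Round 1 — app-b pages on-call (initial).
  search-1: +30 → 30 ≥ 30
Round 2 — search-1 pages on-call.
  cache-1: +70 → 70 ≥ 50
  lb-2: +70 → 70 < 90
  queue-2: +60 → 60 ≥ 40
Round 3 — cache-1, queue-2 page on-call.
No further pages.

lb-2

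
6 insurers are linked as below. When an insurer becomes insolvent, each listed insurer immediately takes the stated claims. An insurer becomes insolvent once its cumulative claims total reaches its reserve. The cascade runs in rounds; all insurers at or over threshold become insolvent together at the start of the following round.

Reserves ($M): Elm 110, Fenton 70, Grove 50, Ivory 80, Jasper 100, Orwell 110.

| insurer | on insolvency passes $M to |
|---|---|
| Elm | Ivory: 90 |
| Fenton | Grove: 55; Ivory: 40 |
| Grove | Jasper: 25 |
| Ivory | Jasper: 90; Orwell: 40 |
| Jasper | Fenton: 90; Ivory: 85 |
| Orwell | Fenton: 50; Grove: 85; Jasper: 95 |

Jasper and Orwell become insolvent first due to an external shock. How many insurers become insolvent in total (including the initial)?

Round 1 — Jasper, Orwell become insolvent (initial).
  Fenton: +90+50 → 140 ≥ 70
  Grove: +85 → 85 ≥ 50
  Ivory: +85 → 85 ≥ 80
Round 2 — Fenton, Grove, Ivory become insolvent.
No further insolvencies.

5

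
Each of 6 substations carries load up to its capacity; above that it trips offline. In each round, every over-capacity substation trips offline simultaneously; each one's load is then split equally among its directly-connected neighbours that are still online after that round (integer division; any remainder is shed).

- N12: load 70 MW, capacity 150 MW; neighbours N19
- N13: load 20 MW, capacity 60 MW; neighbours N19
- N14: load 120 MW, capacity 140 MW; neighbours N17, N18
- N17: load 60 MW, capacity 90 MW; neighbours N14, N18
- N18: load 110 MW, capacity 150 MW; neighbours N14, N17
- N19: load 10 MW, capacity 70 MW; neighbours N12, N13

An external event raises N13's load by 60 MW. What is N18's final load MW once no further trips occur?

110

Round 1 — N13 at 80 > 60. N13 trips offline.
  N13 sheds 80 MW to N19: 80 each.
    N19: 10+80 = 90 > 70
Round 2 — N19 trips offline.
  N19 sheds 90 MW to N12: 90 each.
    N12: 70+90 = 160 > 150
Round 3 — N12 trips offline.
  N12 sheds 160 MW: no online neighbours, lost.
No further trips.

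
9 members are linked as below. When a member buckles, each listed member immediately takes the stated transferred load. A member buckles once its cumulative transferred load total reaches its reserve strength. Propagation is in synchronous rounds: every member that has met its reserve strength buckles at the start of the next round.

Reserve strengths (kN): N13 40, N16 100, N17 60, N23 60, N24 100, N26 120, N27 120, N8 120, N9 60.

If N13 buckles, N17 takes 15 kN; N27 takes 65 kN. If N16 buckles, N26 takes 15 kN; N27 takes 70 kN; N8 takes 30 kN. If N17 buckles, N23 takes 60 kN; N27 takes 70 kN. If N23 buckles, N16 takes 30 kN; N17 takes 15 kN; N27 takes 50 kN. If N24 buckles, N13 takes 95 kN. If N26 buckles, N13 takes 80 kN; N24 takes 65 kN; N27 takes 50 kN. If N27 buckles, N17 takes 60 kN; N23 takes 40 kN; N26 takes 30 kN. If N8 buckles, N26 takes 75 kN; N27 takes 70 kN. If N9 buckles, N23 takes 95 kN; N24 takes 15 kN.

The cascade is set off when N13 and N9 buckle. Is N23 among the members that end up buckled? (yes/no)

Round 1 — N13, N9 buckle (initial).
  N17: +15 → 15 < 60
  N23: +95 → 95 ≥ 60
  N24: +15 → 15 < 100
  N27: +65 → 65 < 120
Round 2 — N23 buckles.
  N16: +30 → 30 < 100
  N17: +15 → 30 < 60
  N27: +50 → 115 < 120
No further bucklings.

yes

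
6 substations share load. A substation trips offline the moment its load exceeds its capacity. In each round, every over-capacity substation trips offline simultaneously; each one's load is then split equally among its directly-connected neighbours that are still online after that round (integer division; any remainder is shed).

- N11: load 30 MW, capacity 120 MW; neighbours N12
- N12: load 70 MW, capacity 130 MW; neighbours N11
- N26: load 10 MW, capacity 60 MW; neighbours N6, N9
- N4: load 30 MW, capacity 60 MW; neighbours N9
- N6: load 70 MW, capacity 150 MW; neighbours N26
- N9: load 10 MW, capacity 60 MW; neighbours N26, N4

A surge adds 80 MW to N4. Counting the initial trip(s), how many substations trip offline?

4

Round 1 — N4 at 110 > 60. N4 trips offline.
  N4 sheds 110 MW to N9: 110 each.
    N9: 10+110 = 120 > 60
Round 2 — N9 trips offline.
  N9 sheds 120 MW to N26: 120 each.
    N26: 10+120 = 130 > 60
Round 3 — N26 trips offline.
  N26 sheds 130 MW to N6: 130 each.
    N6: 70+130 = 200 > 150
Round 4 — N6 trips offline.
  N6 sheds 200 MW: no online neighbours, lost.
No further trips.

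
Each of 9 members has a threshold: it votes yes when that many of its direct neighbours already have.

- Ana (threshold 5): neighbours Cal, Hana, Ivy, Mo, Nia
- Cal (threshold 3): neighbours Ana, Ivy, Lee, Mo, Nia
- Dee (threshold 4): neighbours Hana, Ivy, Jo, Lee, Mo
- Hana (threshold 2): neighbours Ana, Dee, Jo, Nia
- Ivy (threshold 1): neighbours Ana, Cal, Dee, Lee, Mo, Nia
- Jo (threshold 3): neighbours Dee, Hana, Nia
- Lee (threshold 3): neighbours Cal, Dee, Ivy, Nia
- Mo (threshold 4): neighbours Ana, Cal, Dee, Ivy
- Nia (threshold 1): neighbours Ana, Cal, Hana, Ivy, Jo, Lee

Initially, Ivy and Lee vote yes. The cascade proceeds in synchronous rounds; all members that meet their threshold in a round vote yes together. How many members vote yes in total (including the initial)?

Round 1 — Ivy, Lee vote yes (initial).
Round 2 — checking thresholds:
  Ana: 1 of 5 neighbours < 5, holds.
  Cal: 2 of 5 neighbours < 3, holds.
  Dee: 2 of 5 neighbours < 4, holds.
  Mo: 1 of 4 neighbours < 4, holds.
  Nia: 2 of 6 neighbours ≥ 1, votes yes.
Round 3 — checking thresholds:
  Ana: 2 of 5 neighbours < 5, holds.
  Cal: 3 of 5 neighbours ≥ 3, votes yes.
  Dee: 2 of 5 neighbours < 4, holds.
  Hana: 1 of 4 neighbours < 2, holds.
  Jo: 1 of 3 neighbours < 3, holds.
  Mo: 1 of 4 neighbours < 4, holds.
Round 4 — no new yes votes; cascade stops.

4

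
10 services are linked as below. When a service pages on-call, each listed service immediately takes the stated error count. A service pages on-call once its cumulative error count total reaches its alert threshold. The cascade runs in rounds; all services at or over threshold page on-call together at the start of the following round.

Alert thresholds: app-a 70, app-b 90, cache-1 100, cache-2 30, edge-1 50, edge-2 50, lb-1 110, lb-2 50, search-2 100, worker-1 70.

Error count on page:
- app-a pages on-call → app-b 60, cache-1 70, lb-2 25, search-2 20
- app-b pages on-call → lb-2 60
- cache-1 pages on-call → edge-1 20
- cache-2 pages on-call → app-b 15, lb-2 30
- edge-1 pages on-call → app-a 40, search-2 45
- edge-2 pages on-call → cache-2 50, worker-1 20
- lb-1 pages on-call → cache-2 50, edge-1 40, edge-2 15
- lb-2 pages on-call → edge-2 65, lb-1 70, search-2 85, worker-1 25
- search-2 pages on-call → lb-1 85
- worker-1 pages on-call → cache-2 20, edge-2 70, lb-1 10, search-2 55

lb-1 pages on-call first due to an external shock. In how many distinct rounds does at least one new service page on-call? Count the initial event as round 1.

Round 1 — lb-1 pages on-call (initial).
  cache-2: +50 → 50 ≥ 30
  edge-1: +40 → 40 < 50
  edge-2: +15 → 15 < 50
Round 2 — cache-2 pages on-call.
  app-b: +15 → 15 < 90
  lb-2: +30 → 30 < 50
No further pages.

2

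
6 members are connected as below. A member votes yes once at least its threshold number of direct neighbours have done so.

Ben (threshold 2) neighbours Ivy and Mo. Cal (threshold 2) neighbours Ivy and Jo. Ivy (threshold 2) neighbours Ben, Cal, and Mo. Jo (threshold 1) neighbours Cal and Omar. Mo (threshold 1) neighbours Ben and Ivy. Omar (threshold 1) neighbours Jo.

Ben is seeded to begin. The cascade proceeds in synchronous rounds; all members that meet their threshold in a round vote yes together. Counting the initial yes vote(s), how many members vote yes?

3

Round 1 — Ben votes yes (initial).
Round 2 — checking thresholds:
  Ivy: 1 of 3 neighbours < 2, holds.
  Mo: 1 of 2 neighbours ≥ 1, votes yes.
Round 3 — checking thresholds:
  Ivy: 2 of 3 neighbours ≥ 2, votes yes.
Round 4 — no new yes votes; cascade stops.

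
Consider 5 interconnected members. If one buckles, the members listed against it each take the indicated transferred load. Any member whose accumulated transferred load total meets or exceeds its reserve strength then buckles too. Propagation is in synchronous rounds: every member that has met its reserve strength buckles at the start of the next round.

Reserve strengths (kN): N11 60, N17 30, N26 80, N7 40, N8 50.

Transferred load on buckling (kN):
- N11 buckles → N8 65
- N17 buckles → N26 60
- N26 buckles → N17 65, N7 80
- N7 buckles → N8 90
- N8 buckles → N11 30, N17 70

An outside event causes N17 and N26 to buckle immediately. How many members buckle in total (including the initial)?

4

Round 1 — N17, N26 buckle (initial).
  N7: +80 → 80 ≥ 40
Round 2 — N7 buckles.
  N8: +90 → 90 ≥ 50
Round 3 — N8 buckles.
  N11: +30 → 30 < 60
No further bucklings.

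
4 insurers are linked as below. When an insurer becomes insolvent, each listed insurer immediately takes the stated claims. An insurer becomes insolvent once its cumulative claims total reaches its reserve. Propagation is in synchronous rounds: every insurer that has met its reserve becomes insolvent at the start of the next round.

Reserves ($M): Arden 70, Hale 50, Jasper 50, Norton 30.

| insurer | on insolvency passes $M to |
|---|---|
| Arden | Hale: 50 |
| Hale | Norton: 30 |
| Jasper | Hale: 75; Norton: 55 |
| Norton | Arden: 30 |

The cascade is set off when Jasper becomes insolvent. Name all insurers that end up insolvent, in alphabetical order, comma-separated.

Round 1 — Jasper becomes insolvent (initial).
  Hale: +75 → 75 ≥ 50
  Norton: +55 → 55 ≥ 30
Round 2 — Hale, Norton become insolvent.
  Arden: +30 → 30 < 70
No further insolvencies.

Hale, Jasper, Norton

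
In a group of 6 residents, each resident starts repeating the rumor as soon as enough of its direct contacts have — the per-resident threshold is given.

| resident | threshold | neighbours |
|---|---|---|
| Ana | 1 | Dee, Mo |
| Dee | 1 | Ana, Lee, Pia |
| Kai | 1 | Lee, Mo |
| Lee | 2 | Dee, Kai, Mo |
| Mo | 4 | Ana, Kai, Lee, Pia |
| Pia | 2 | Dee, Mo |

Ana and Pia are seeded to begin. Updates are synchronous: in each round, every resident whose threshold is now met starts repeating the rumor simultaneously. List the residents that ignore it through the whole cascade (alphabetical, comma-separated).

Round 1 — Ana, Pia start repeating the rumor (initial).
Round 2 — checking thresholds:
  Dee: 2 of 3 neighbours ≥ 1, starts repeating the rumor.
  Mo: 2 of 4 neighbours < 4, holds.
Round 3 — no new spreads; cascade stops.

Kai, Lee, Mo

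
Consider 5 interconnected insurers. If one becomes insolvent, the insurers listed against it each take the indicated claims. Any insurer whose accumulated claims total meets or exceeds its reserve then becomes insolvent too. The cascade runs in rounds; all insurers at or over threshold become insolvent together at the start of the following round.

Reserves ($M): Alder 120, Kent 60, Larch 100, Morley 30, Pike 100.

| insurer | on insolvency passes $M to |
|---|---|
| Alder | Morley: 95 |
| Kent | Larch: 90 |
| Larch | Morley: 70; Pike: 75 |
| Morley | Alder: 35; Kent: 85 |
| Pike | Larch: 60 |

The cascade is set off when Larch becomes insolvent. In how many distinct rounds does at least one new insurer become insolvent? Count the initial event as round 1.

3

Round 1 — Larch becomes insolvent (initial).
  Morley: +70 → 70 ≥ 30
  Pike: +75 → 75 < 100
Round 2 — Morley becomes insolvent.
  Alder: +35 → 35 < 120
  Kent: +85 → 85 ≥ 60
Round 3 — Kent becomes insolvent.
No further insolvencies.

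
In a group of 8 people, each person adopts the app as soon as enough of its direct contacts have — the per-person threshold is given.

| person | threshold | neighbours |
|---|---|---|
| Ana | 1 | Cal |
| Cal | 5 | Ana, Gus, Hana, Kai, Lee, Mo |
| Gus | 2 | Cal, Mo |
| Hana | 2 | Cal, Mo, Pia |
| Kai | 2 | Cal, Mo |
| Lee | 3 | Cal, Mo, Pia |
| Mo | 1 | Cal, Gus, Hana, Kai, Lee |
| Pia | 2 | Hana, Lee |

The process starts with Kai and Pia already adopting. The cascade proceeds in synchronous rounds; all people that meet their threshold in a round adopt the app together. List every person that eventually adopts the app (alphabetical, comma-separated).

Hana, Kai, Mo, Pia

Round 1 — Kai, Pia adopt the app (initial).
Round 2 — checking thresholds:
  Cal: 1 of 6 neighbours < 5, below threshold.
  Hana: 1 of 3 neighbours < 2, below threshold.
  Lee: 1 of 3 neighbours < 3, below threshold.
  Mo: 1 of 5 neighbours ≥ 1, adopts the app.
Round 3 — checking thresholds:
  Cal: 2 of 6 neighbours < 5, below threshold.
  Gus: 1 of 2 neighbours < 2, below threshold.
  Hana: 2 of 3 neighbours ≥ 2, adopts the app.
  Lee: 2 of 3 neighbours < 3, below threshold.
Round 4 — no new adoptions; cascade stops.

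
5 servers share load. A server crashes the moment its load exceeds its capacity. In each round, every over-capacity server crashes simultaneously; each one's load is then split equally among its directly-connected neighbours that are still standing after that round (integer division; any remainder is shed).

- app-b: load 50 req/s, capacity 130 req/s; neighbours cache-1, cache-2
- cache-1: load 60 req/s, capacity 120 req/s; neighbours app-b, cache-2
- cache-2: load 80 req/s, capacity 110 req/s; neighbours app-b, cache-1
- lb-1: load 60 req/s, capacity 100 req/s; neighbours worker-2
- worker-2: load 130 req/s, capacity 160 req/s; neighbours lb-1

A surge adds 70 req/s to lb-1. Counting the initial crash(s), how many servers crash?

2

Round 1 — lb-1 at 130 > 100. lb-1 crashes.
  lb-1 sheds 130 req/s to worker-2: 130 each.
    worker-2: 130+130 = 260 > 160
Round 2 — worker-2 crashes.
  worker-2 sheds 260 req/s: no online neighbours, lost.
No further crashes.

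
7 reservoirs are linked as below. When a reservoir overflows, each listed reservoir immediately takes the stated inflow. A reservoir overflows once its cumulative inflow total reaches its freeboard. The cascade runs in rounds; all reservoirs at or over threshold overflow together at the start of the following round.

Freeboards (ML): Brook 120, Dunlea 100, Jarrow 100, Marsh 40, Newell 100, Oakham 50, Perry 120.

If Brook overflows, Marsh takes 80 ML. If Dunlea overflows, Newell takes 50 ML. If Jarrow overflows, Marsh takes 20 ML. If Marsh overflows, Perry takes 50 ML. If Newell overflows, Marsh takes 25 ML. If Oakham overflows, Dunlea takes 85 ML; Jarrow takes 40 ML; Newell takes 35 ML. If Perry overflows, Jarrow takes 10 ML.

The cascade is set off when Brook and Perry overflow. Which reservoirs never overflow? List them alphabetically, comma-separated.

Dunlea, Jarrow, Newell, Oakham

Round 1 — Brook, Perry overflow (initial).
  Jarrow: +10 → 10 < 100
  Marsh: +80 → 80 ≥ 40
Round 2 — Marsh overflows.
No further overflows.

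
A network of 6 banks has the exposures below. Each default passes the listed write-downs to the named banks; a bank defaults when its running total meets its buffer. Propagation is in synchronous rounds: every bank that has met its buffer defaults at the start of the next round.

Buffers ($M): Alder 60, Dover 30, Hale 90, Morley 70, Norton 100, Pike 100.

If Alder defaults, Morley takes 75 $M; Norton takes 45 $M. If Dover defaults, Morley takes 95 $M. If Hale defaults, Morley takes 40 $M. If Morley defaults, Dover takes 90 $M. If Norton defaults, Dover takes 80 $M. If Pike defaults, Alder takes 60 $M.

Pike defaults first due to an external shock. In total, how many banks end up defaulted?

4

Round 1 — Pike defaults (initial).
  Alder: +60 → 60 ≥ 60
Round 2 — Alder defaults.
  Morley: +75 → 75 ≥ 70
  Norton: +45 → 45 < 100
Round 3 — Morley defaults.
  Dover: +90 → 90 ≥ 30
Round 4 — Dover defaults.
No further defaults.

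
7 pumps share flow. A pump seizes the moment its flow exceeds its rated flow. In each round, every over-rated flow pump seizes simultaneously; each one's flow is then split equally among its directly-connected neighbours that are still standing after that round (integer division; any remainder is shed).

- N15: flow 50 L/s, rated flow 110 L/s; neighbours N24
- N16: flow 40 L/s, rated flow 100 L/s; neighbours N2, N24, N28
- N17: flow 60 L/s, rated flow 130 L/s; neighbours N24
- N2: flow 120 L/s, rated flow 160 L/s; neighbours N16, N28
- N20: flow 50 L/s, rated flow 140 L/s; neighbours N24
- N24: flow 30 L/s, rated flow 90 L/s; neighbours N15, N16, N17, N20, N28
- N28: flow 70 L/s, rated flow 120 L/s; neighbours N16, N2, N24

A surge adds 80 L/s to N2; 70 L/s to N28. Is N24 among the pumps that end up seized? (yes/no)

Round 1 — N2 at 200 > 160; N28 at 140 > 120. N2, N28 seize.
  N2 sheds 200 L/s to N16: 200 each.
    N16: 40+200 = 240 > 100
  N28 sheds 140 L/s to N16, N24: 70 each.
    N16: 240+70 = 310 > 100
    N24: 30+70 = 100 > 90
Round 2 — N16, N24 seize.
  N16 sheds 310 L/s: no online neighbours, lost.
  N24 sheds 100 L/s to N15, N17, N20: 33 each (1 lost).
    N15: 50+33 = 83 ≤ 110
    N17: 60+33 = 93 ≤ 130
    N20: 50+33 = 83 ≤ 140
No further seizures.

yes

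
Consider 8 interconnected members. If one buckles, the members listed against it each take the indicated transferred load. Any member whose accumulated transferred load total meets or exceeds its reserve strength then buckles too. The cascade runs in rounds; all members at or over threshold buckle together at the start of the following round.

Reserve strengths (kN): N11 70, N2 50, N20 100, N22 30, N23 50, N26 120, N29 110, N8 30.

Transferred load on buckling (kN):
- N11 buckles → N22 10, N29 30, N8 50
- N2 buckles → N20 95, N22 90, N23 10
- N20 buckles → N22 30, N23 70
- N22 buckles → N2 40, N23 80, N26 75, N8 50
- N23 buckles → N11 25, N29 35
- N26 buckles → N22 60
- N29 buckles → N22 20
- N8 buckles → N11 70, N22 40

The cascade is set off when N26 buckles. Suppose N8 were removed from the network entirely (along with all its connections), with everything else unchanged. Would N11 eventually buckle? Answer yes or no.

no

With N8 removed:
Round 1 — N26 buckles (initial).
  N22: +60 → 60 ≥ 30
Round 2 — N22 buckles.
  N2: +40 → 40 < 50
  N23: +80 → 80 ≥ 50
Round 3 — N23 buckles.
  N11: +25 → 25 < 70
  N29: +35 → 35 < 110
No further bucklings.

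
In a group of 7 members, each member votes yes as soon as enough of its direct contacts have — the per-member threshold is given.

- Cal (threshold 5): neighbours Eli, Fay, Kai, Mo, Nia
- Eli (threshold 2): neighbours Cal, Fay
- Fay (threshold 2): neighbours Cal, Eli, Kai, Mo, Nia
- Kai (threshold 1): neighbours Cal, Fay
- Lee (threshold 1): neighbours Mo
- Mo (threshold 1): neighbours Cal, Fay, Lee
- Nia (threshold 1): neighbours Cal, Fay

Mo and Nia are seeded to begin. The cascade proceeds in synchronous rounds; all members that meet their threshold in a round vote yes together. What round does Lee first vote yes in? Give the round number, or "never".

Round 1 — Mo, Nia vote yes (initial).
Round 2 — checking thresholds:
  Cal: 2 of 5 neighbours < 5, not yet.
  Fay: 2 of 5 neighbours ≥ 2, votes yes.
  Lee: 1 of 1 neighbours ≥ 1, votes yes.
Round 3 — checking thresholds:
  Cal: 3 of 5 neighbours < 5, not yet.
  Eli: 1 of 2 neighbours < 2, not yet.
  Kai: 1 of 2 neighbours ≥ 1, votes yes.
Round 4 — no new yes votes; cascade stops.

2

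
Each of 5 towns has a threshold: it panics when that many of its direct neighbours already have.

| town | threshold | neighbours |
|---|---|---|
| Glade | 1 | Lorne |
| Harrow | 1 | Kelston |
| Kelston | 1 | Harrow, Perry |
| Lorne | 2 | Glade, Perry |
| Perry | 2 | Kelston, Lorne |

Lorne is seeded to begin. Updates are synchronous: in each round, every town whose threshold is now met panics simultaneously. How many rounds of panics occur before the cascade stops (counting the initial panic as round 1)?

2

Round 1 — Lorne panics (initial).
Round 2 — checking thresholds:
  Glade: 1 of 1 neighbours ≥ 1, panics.
  Perry: 1 of 2 neighbours < 2, holds.
Round 3 — no new panics; cascade stops.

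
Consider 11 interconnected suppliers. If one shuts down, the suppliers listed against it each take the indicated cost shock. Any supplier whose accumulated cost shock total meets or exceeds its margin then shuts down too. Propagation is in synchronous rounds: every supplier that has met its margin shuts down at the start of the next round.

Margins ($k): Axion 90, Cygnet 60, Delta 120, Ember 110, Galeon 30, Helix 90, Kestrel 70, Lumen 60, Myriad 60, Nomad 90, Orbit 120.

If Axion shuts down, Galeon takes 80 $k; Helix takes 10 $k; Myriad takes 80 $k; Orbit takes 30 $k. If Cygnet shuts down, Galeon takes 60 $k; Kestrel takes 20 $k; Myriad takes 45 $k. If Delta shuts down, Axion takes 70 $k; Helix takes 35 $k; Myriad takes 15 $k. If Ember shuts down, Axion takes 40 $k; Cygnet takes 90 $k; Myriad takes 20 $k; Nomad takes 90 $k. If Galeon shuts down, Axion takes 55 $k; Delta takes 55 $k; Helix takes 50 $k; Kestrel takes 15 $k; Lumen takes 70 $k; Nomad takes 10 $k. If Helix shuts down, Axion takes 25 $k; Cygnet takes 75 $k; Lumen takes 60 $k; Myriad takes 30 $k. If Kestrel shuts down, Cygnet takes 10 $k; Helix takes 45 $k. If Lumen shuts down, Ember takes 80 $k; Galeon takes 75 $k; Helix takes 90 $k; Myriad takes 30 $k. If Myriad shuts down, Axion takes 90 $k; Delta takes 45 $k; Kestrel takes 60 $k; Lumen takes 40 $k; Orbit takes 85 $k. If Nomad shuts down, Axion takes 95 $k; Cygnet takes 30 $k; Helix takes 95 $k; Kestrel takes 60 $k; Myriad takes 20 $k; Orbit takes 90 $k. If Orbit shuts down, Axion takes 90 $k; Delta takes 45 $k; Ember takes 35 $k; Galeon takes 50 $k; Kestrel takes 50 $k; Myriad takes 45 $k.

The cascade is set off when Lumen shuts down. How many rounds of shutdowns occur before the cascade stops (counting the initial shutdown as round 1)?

Round 1 — Lumen shuts down (initial).
  Ember: +80 → 80 < 110
  Galeon: +75 → 75 ≥ 30
  Helix: +90 → 90 ≥ 90
  Myriad: +30 → 30 < 60
Round 2 — Galeon, Helix shut down.
  Axion: +55+25 → 80 < 90
  Cygnet: +75 → 75 ≥ 60
  Delta: +55 → 55 < 120
  Kestrel: +15 → 15 < 70
  Myriad: +30 → 60 ≥ 60
  Nomad: +10 → 10 < 90
Round 3 — Cygnet, Myriad shut down.
  Axion: +90 → 170 ≥ 90
  Delta: +45 → 100 < 120
  Kestrel: +20+60 → 95 ≥ 70
  Orbit: +85 → 85 < 120
Round 4 — Axion, Kestrel shut down.
  Orbit: +30 → 115 < 120
No further shutdowns.

4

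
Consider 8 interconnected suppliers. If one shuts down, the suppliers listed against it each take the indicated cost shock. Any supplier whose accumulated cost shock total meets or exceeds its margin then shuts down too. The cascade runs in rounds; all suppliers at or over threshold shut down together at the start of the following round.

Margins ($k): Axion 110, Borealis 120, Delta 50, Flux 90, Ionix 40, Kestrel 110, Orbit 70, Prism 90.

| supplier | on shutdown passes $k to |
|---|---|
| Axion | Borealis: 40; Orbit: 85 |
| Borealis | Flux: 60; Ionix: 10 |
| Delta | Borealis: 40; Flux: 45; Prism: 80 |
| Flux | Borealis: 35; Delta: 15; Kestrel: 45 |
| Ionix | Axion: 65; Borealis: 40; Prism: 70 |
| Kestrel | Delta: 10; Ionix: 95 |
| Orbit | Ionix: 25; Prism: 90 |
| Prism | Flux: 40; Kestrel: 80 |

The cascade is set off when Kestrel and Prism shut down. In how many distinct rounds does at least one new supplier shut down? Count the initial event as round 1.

2

Round 1 — Kestrel, Prism shut down (initial).
  Delta: +10 → 10 < 50
  Flux: +40 → 40 < 90
  Ionix: +95 → 95 ≥ 40
Round 2 — Ionix shuts down.
  Axion: +65 → 65 < 110
  Borealis: +40 → 40 < 120
No further shutdowns.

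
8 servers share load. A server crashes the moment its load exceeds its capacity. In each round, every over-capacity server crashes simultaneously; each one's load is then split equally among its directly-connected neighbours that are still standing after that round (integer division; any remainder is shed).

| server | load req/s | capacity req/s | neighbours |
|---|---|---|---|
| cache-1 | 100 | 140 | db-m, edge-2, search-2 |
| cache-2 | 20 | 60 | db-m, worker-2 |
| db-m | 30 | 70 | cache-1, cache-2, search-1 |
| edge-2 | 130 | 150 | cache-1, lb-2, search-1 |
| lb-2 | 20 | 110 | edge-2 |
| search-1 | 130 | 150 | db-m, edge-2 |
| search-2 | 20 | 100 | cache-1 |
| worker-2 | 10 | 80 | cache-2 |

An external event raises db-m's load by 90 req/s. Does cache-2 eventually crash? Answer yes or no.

Round 1 — db-m at 120 > 70. db-m crashes.
  db-m sheds 120 req/s to cache-1, cache-2, search-1: 40 each.
    cache-1: 100+40 = 140 ≤ 140
    cache-2: 20+40 = 60 ≤ 60
    search-1: 130+40 = 170 > 150
Round 2 — search-1 crashes.
  search-1 sheds 170 req/s to edge-2: 170 each.
    edge-2: 130+170 = 300 > 150
Round 3 — edge-2 crashes.
  edge-2 sheds 300 req/s to cache-1, lb-2: 150 each.
    cache-1: 140+150 = 290 > 140
    lb-2: 20+150 = 170 > 110
Round 4 — cache-1, lb-2 crash.
  cache-1 sheds 290 req/s to search-2: 290 each.
    search-2: 20+290 = 310 > 100
  lb-2 sheds 170 req/s: no online neighbours, lost.
Round 5 — search-2 crashes.
  search-2 sheds 310 req/s: no online neighbours, lost.
No further crashes.

no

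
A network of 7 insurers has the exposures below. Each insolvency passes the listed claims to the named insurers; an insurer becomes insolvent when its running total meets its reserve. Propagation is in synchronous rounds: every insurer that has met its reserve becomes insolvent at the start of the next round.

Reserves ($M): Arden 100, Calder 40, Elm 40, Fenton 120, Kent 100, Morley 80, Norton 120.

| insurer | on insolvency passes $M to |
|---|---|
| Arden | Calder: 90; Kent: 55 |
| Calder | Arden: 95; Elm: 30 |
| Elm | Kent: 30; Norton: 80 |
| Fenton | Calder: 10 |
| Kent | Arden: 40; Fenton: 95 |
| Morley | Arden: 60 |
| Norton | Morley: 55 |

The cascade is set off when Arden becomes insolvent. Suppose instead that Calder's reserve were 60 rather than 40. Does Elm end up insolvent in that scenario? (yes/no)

With Calder's reserve at 60:
Round 1 — Arden becomes insolvent (initial).
  Calder: +90 → 90 ≥ 60
  Kent: +55 → 55 < 100
Round 2 — Calder becomes insolvent.
  Elm: +30 → 30 < 40
No further insolvencies.

no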